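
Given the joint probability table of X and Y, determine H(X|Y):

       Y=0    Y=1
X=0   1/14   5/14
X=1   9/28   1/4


H(X|Y) = Σ_y p(y) H(X|Y=y)
  p(Y=0) = 11/28, H(X|Y=0) = 0.6840
  p(Y=1) = 17/28, H(X|Y=1) = 0.9774
H(X|Y) = 0.3929×0.6840 + 0.6071×0.9774 = 0.8622 bits


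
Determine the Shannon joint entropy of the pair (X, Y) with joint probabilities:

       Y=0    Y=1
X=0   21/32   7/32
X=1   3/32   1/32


H(X,Y) = -Σ p(x,y) log₂ p(x,y)
  p(0,0)=21/32: -0.6562 × log₂(0.6562) = 0.3988
  p(0,1)=7/32: -0.2188 × log₂(0.2188) = 0.4796
  p(1,0)=3/32: -0.0938 × log₂(0.0938) = 0.3202
  p(1,1)=1/32: -0.0312 × log₂(0.0312) = 0.1562
H(X,Y) = 1.3548 bits


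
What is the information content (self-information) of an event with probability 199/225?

Information content I(x) = -log₂(p(x))
I = -log₂(199/225) = -log₂(0.8844)
I = 0.1772 bits


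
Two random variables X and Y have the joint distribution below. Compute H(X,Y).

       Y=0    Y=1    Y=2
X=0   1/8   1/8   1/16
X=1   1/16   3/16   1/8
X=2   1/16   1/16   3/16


H(X,Y) = -Σ p(x,y) log₂ p(x,y)
  p(0,0)=1/8: -0.1250 × log₂(0.1250) = 0.3750
  p(0,1)=1/8: -0.1250 × log₂(0.1250) = 0.3750
  p(0,2)=1/16: -0.0625 × log₂(0.0625) = 0.2500
  p(1,0)=1/16: -0.0625 × log₂(0.0625) = 0.2500
  p(1,1)=3/16: -0.1875 × log₂(0.1875) = 0.4528
  p(1,2)=1/8: -0.1250 × log₂(0.1250) = 0.3750
  p(2,0)=1/16: -0.0625 × log₂(0.0625) = 0.2500
  p(2,1)=1/16: -0.0625 × log₂(0.0625) = 0.2500
  p(2,2)=3/16: -0.1875 × log₂(0.1875) = 0.4528
H(X,Y) = 3.0306 bits


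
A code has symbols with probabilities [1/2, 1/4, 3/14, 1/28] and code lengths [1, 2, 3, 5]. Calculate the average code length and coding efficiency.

Average length L = Σ p_i × l_i = 1.8214 bits
Entropy H = 1.6479 bits
Efficiency η = H/L × 100% = 90.47%


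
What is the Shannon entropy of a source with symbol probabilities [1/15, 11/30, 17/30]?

H(X) = -Σ p(x) log₂ p(x)
  -1/15 × log₂(1/15) = 0.2605
  -11/30 × log₂(11/30) = 0.5307
  -17/30 × log₂(17/30) = 0.4643
H(X) = 1.2555 bits


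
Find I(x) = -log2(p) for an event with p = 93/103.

Information content I(x) = -log₂(p(x))
I = -log₂(93/103) = -log₂(0.9029)
I = 0.1473 bits


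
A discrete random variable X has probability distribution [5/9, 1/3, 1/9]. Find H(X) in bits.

H(X) = -Σ p(x) log₂ p(x)
  -5/9 × log₂(5/9) = 0.4711
  -1/3 × log₂(1/3) = 0.5283
  -1/9 × log₂(1/9) = 0.3522
H(X) = 1.3516 bits


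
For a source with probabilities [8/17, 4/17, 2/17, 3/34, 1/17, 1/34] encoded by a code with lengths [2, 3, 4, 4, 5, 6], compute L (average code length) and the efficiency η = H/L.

Average length L = Σ p_i × l_i = 2.9412 bits
Entropy H = 2.0653 bits
Efficiency η = H/L × 100% = 70.22%


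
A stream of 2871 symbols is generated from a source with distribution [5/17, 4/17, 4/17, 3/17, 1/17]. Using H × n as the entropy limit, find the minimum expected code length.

Entropy H = 2.1837 bits/symbol
Minimum bits = H × n = 2.1837 × 2871
= 6269.31 bits


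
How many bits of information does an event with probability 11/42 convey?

Information content I(x) = -log₂(p(x))
I = -log₂(11/42) = -log₂(0.2619)
I = 1.9329 bits


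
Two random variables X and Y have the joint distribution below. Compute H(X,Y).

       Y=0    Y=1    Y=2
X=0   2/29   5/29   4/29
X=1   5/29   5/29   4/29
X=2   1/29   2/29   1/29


H(X,Y) = -Σ p(x,y) log₂ p(x,y)
  p(0,0)=2/29: -0.0690 × log₂(0.0690) = 0.2661
  p(0,1)=5/29: -0.1724 × log₂(0.1724) = 0.4373
  p(0,2)=4/29: -0.1379 × log₂(0.1379) = 0.3942
  p(1,0)=5/29: -0.1724 × log₂(0.1724) = 0.4373
  p(1,1)=5/29: -0.1724 × log₂(0.1724) = 0.4373
  p(1,2)=4/29: -0.1379 × log₂(0.1379) = 0.3942
  p(2,0)=1/29: -0.0345 × log₂(0.0345) = 0.1675
  p(2,1)=2/29: -0.0690 × log₂(0.0690) = 0.2661
  p(2,2)=1/29: -0.0345 × log₂(0.0345) = 0.1675
H(X,Y) = 2.9673 bits


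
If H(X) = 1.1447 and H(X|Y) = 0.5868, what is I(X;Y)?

I(X;Y) = H(X) - H(X|Y)
I(X;Y) = 1.1447 - 0.5868 = 0.5579 bits


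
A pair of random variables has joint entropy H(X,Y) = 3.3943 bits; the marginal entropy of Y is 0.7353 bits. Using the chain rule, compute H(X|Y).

Chain rule: H(X,Y) = H(X|Y) + H(Y)
H(X|Y) = H(X,Y) - H(Y) = 3.3943 - 0.7353 = 2.659 bits


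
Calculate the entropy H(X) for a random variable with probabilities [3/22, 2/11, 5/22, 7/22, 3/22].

H(X) = -Σ p(x) log₂ p(x)
  -3/22 × log₂(3/22) = 0.3920
  -2/11 × log₂(2/11) = 0.4472
  -5/22 × log₂(5/22) = 0.4858
  -7/22 × log₂(7/22) = 0.5257
  -3/22 × log₂(3/22) = 0.3920
H(X) = 2.2426 bits


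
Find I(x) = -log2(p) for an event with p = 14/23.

Information content I(x) = -log₂(p(x))
I = -log₂(14/23) = -log₂(0.6087)
I = 0.7162 bits


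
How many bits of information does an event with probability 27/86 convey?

Information content I(x) = -log₂(p(x))
I = -log₂(27/86) = -log₂(0.3140)
I = 1.6714 bits


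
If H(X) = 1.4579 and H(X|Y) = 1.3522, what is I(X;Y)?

I(X;Y) = H(X) - H(X|Y)
I(X;Y) = 1.4579 - 1.3522 = 0.1057 bits


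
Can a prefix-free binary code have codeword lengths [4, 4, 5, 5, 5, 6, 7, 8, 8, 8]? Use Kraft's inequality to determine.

Kraft inequality: Σ 2^(-l_i) ≤ 1 for prefix-free code
Calculating: 2^(-4) + 2^(-4) + 2^(-5) + 2^(-5) + 2^(-5) + 2^(-6) + 2^(-7) + 2^(-8) + 2^(-8) + 2^(-8)
= 0.0625 + 0.0625 + 0.03125 + 0.03125 + 0.03125 + 0.015625 + 0.0078125 + 0.00390625 + 0.00390625 + 0.00390625
= 0.2539
Since 0.2539 ≤ 1, prefix-free code exists


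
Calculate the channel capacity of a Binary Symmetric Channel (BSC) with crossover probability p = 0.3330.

For BSC with error probability p:
C = 1 - H(p) where H(p) is binary entropy
H(0.3330) = -0.3330 × log₂(0.3330) - 0.6670 × log₂(0.6670)
H(p) = 0.9180
C = 1 - 0.9180 = 0.0820 bits/use


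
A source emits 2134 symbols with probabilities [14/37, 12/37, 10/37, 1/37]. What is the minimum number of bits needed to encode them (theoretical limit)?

Entropy H = 1.7083 bits/symbol
Minimum bits = H × n = 1.7083 × 2134
= 3645.56 bits


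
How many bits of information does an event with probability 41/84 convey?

Information content I(x) = -log₂(p(x))
I = -log₂(41/84) = -log₂(0.4881)
I = 1.0348 bits


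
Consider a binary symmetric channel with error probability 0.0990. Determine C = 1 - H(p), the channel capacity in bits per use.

For BSC with error probability p:
C = 1 - H(p) where H(p) is binary entropy
H(0.0990) = -0.0990 × log₂(0.0990) - 0.9010 × log₂(0.9010)
H(p) = 0.4658
C = 1 - 0.4658 = 0.5342 bits/use


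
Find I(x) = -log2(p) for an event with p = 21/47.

Information content I(x) = -log₂(p(x))
I = -log₂(21/47) = -log₂(0.4468)
I = 1.1623 bits


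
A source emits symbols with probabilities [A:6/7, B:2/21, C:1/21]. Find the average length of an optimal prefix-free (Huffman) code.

Huffman tree construction:
Combine smallest probabilities repeatedly
Resulting codes:
  A: 1 (length 1)
  B: 01 (length 2)
  C: 00 (length 2)
Average length = Σ p(s) × length(s) = 1.1429 bits


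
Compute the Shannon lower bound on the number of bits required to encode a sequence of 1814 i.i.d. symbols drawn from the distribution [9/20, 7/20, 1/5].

Entropy H = 1.5129 bits/symbol
Minimum bits = H × n = 1.5129 × 1814
= 2744.38 bits


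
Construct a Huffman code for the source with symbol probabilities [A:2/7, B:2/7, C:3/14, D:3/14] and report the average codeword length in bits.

Huffman tree construction:
Combine smallest probabilities repeatedly
Resulting codes:
  A: 10 (length 2)
  B: 11 (length 2)
  C: 00 (length 2)
  D: 01 (length 2)
Average length = Σ p(s) × length(s) = 2.0000 bits


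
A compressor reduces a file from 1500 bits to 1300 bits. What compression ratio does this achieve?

Compression ratio = Original / Compressed
= 1500 / 1300 = 1.15:1


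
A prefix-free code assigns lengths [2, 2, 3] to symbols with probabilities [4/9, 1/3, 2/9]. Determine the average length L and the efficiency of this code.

Average length L = Σ p_i × l_i = 2.2222 bits
Entropy H = 1.5305 bits
Efficiency η = H/L × 100% = 68.87%


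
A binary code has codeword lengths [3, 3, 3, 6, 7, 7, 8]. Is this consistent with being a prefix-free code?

Kraft inequality: Σ 2^(-l_i) ≤ 1 for prefix-free code
Calculating: 2^(-3) + 2^(-3) + 2^(-3) + 2^(-6) + 2^(-7) + 2^(-7) + 2^(-8)
= 0.125 + 0.125 + 0.125 + 0.015625 + 0.0078125 + 0.0078125 + 0.00390625
= 0.4102
Since 0.4102 ≤ 1, prefix-free code exists


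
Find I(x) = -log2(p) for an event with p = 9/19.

Information content I(x) = -log₂(p(x))
I = -log₂(9/19) = -log₂(0.4737)
I = 1.0780 bits


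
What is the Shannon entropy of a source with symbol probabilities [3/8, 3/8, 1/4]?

H(X) = -Σ p(x) log₂ p(x)
  -3/8 × log₂(3/8) = 0.5306
  -3/8 × log₂(3/8) = 0.5306
  -1/4 × log₂(1/4) = 0.5000
H(X) = 1.5613 bits


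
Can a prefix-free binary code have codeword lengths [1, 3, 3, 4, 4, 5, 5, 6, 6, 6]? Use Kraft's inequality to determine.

Kraft inequality: Σ 2^(-l_i) ≤ 1 for prefix-free code
Calculating: 2^(-1) + 2^(-3) + 2^(-3) + 2^(-4) + 2^(-4) + 2^(-5) + 2^(-5) + 2^(-6) + 2^(-6) + 2^(-6)
= 0.5 + 0.125 + 0.125 + 0.0625 + 0.0625 + 0.03125 + 0.03125 + 0.015625 + 0.015625 + 0.015625
= 0.9844
Since 0.9844 ≤ 1, prefix-free code exists


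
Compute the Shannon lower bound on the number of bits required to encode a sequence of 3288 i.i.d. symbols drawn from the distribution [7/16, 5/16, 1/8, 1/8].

Entropy H = 1.7962 bits/symbol
Minimum bits = H × n = 1.7962 × 3288
= 5905.84 bits


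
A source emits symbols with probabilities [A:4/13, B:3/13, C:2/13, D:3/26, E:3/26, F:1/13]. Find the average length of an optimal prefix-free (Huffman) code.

Huffman tree construction:
Combine smallest probabilities repeatedly
Resulting codes:
  A: 11 (length 2)
  B: 01 (length 2)
  C: 101 (length 3)
  D: 001 (length 3)
  E: 100 (length 3)
  F: 000 (length 3)
Average length = Σ p(s) × length(s) = 2.4615 bits


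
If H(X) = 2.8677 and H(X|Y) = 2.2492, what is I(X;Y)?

I(X;Y) = H(X) - H(X|Y)
I(X;Y) = 2.8677 - 2.2492 = 0.6185 bits


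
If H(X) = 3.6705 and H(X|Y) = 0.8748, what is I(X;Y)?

I(X;Y) = H(X) - H(X|Y)
I(X;Y) = 3.6705 - 0.8748 = 2.7957 bits


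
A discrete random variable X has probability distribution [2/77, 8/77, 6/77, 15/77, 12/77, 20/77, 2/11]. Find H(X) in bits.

H(X) = -Σ p(x) log₂ p(x)
  -2/77 × log₂(2/77) = 0.1368
  -8/77 × log₂(8/77) = 0.3394
  -6/77 × log₂(6/77) = 0.2869
  -15/77 × log₂(15/77) = 0.4597
  -12/77 × log₂(12/77) = 0.4179
  -20/77 × log₂(20/77) = 0.5052
  -2/11 × log₂(2/11) = 0.4472
H(X) = 2.5931 bits


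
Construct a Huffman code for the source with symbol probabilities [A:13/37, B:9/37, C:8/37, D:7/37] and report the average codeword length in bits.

Huffman tree construction:
Combine smallest probabilities repeatedly
Resulting codes:
  A: 11 (length 2)
  B: 10 (length 2)
  C: 01 (length 2)
  D: 00 (length 2)
Average length = Σ p(s) × length(s) = 2.0000 bits


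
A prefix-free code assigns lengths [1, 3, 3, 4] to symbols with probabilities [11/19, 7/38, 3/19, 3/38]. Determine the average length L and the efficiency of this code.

Average length L = Σ p_i × l_i = 1.9211 bits
Entropy H = 1.6157 bits
Efficiency η = H/L × 100% = 84.11%


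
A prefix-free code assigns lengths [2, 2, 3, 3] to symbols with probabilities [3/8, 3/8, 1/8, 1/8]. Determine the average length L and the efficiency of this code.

Average length L = Σ p_i × l_i = 2.2500 bits
Entropy H = 1.8113 bits
Efficiency η = H/L × 100% = 80.50%


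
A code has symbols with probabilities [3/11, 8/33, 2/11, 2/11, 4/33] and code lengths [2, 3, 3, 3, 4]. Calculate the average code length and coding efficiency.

Average length L = Σ p_i × l_i = 2.8485 bits
Entropy H = 2.2702 bits
Efficiency η = H/L × 100% = 79.70%


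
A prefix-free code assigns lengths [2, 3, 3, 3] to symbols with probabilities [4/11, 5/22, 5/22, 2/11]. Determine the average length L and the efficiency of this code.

Average length L = Σ p_i × l_i = 2.6364 bits
Entropy H = 1.9495 bits
Efficiency η = H/L × 100% = 73.95%


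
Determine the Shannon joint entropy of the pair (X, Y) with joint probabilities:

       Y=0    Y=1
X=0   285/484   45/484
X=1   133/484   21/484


H(X,Y) = -Σ p(x,y) log₂ p(x,y)
  p(0,0)=285/484: -0.5888 × log₂(0.5888) = 0.4499
  p(0,1)=45/484: -0.0930 × log₂(0.0930) = 0.3186
  p(1,0)=133/484: -0.2748 × log₂(0.2748) = 0.5121
  p(1,1)=21/484: -0.0434 × log₂(0.0434) = 0.1964
H(X,Y) = 1.4770 bits


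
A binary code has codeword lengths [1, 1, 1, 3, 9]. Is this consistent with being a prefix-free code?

Kraft inequality: Σ 2^(-l_i) ≤ 1 for prefix-free code
Calculating: 2^(-1) + 2^(-1) + 2^(-1) + 2^(-3) + 2^(-9)
= 0.5 + 0.5 + 0.5 + 0.125 + 0.001953125
= 1.6270
Since 1.6270 > 1, prefix-free code does not exist


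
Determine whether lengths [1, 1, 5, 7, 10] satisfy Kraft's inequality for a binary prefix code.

Kraft inequality: Σ 2^(-l_i) ≤ 1 for prefix-free code
Calculating: 2^(-1) + 2^(-1) + 2^(-5) + 2^(-7) + 2^(-10)
= 0.5 + 0.5 + 0.03125 + 0.0078125 + 0.0009765625
= 1.0400
Since 1.0400 > 1, prefix-free code does not exist


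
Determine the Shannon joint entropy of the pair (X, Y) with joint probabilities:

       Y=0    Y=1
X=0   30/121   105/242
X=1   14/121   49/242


H(X,Y) = -Σ p(x,y) log₂ p(x,y)
  p(0,0)=30/121: -0.2479 × log₂(0.2479) = 0.4988
  p(0,1)=105/242: -0.4339 × log₂(0.4339) = 0.5227
  p(1,0)=14/121: -0.1157 × log₂(0.1157) = 0.3600
  p(1,1)=49/242: -0.2025 × log₂(0.2025) = 0.4665
H(X,Y) = 1.8481 bits


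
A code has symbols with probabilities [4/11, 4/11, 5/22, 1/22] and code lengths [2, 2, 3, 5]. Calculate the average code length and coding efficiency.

Average length L = Σ p_i × l_i = 2.3636 bits
Entropy H = 1.7499 bits
Efficiency η = H/L × 100% = 74.03%


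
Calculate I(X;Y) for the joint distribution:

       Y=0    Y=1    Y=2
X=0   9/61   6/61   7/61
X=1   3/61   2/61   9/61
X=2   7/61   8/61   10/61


H(X) = 1.5454, H(Y) = 1.5550, H(X,Y) = 3.0480
I(X;Y) = H(X) + H(Y) - H(X,Y) = 0.0523 bits


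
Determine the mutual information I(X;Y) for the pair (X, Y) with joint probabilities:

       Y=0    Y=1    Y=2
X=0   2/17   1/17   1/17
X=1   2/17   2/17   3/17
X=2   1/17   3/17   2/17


H(X) = 1.5486, H(Y) = 1.5799, H(X,Y) = 3.0575
I(X;Y) = H(X) + H(Y) - H(X,Y) = 0.0710 bits


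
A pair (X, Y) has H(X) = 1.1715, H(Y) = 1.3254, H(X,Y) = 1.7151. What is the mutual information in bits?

I(X;Y) = H(X) + H(Y) - H(X,Y)
I(X;Y) = 1.1715 + 1.3254 - 1.7151 = 0.7818 bits


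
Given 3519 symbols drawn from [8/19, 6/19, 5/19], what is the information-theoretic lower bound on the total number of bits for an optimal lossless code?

Entropy H = 1.5574 bits/symbol
Minimum bits = H × n = 1.5574 × 3519
= 5480.60 bits


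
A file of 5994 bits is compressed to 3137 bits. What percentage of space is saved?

Space savings = (1 - Compressed/Original) × 100%
= (1 - 3137/5994) × 100%
= 47.66%


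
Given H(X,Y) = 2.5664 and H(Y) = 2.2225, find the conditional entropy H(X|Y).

Chain rule: H(X,Y) = H(X|Y) + H(Y)
H(X|Y) = H(X,Y) - H(Y) = 2.5664 - 2.2225 = 0.3439 bits


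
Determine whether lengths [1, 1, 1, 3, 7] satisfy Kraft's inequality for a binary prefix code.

Kraft inequality: Σ 2^(-l_i) ≤ 1 for prefix-free code
Calculating: 2^(-1) + 2^(-1) + 2^(-1) + 2^(-3) + 2^(-7)
= 0.5 + 0.5 + 0.5 + 0.125 + 0.0078125
= 1.6328
Since 1.6328 > 1, prefix-free code does not exist


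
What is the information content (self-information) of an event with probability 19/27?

Information content I(x) = -log₂(p(x))
I = -log₂(19/27) = -log₂(0.7037)
I = 0.5070 bits


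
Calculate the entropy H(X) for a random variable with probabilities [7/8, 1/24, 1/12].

H(X) = -Σ p(x) log₂ p(x)
  -7/8 × log₂(7/8) = 0.1686
  -1/24 × log₂(1/24) = 0.1910
  -1/12 × log₂(1/12) = 0.2987
H(X) = 0.6584 bits


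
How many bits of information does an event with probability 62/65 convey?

Information content I(x) = -log₂(p(x))
I = -log₂(62/65) = -log₂(0.9538)
I = 0.0682 bits


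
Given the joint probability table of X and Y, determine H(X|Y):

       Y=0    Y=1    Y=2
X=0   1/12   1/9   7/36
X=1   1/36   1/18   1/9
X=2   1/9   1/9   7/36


H(X|Y) = Σ_y p(y) H(X|Y=y)
  p(Y=0) = 2/9, H(X|Y=0) = 1.4056
  p(Y=1) = 5/18, H(X|Y=1) = 1.5219
  p(Y=2) = 1/2, H(X|Y=2) = 1.5420
H(X|Y) = 0.2222×1.4056 + 0.2778×1.5219 + 0.5000×1.5420 = 1.5061 bits


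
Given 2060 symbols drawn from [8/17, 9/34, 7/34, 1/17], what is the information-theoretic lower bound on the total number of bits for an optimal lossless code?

Entropy H = 1.7292 bits/symbol
Minimum bits = H × n = 1.7292 × 2060
= 3562.16 bits


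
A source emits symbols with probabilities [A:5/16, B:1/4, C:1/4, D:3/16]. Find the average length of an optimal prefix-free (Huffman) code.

Huffman tree construction:
Combine smallest probabilities repeatedly
Resulting codes:
  A: 11 (length 2)
  B: 01 (length 2)
  C: 10 (length 2)
  D: 00 (length 2)
Average length = Σ p(s) × length(s) = 2.0000 bits


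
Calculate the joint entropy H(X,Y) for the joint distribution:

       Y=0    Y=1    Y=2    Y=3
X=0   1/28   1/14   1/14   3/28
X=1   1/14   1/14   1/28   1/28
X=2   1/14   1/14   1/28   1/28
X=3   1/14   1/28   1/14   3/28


H(X,Y) = -Σ p(x,y) log₂ p(x,y)
  p(0,0)=1/28: -0.0357 × log₂(0.0357) = 0.1717
  p(0,1)=1/14: -0.0714 × log₂(0.0714) = 0.2720
  p(0,2)=1/14: -0.0714 × log₂(0.0714) = 0.2720
  p(0,3)=3/28: -0.1071 × log₂(0.1071) = 0.3453
  p(1,0)=1/14: -0.0714 × log₂(0.0714) = 0.2720
  p(1,1)=1/14: -0.0714 × log₂(0.0714) = 0.2720
  p(1,2)=1/28: -0.0357 × log₂(0.0357) = 0.1717
  p(1,3)=1/28: -0.0357 × log₂(0.0357) = 0.1717
  p(2,0)=1/14: -0.0714 × log₂(0.0714) = 0.2720
  p(2,1)=1/14: -0.0714 × log₂(0.0714) = 0.2720
  p(2,2)=1/28: -0.0357 × log₂(0.0357) = 0.1717
  p(2,3)=1/28: -0.0357 × log₂(0.0357) = 0.1717
  p(3,0)=1/14: -0.0714 × log₂(0.0714) = 0.2720
  p(3,1)=1/28: -0.0357 × log₂(0.0357) = 0.1717
  p(3,2)=1/14: -0.0714 × log₂(0.0714) = 0.2720
  p(3,3)=3/28: -0.1071 × log₂(0.1071) = 0.3453
H(X,Y) = 3.8963 bits


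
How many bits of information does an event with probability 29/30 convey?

Information content I(x) = -log₂(p(x))
I = -log₂(29/30) = -log₂(0.9667)
I = 0.0489 bits


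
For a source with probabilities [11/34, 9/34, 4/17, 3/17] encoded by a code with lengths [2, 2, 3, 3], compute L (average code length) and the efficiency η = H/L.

Average length L = Σ p_i × l_i = 2.4118 bits
Entropy H = 1.9671 bits
Efficiency η = H/L × 100% = 81.56%


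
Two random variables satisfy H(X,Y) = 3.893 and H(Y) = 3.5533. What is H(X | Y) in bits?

Chain rule: H(X,Y) = H(X|Y) + H(Y)
H(X|Y) = H(X,Y) - H(Y) = 3.893 - 3.5533 = 0.3397 bits


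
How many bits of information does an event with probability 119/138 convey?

Information content I(x) = -log₂(p(x))
I = -log₂(119/138) = -log₂(0.8623)
I = 0.2137 bits


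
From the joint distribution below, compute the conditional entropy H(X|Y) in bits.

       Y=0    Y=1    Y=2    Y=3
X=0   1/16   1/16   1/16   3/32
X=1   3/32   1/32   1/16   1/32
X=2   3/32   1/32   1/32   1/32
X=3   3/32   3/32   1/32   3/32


H(X|Y) = Σ_y p(y) H(X|Y=y)
  p(Y=0) = 11/32, H(X|Y=0) = 1.9808
  p(Y=1) = 7/32, H(X|Y=1) = 1.8424
  p(Y=2) = 3/16, H(X|Y=2) = 1.9183
  p(Y=3) = 1/4, H(X|Y=3) = 1.8113
H(X|Y) = 0.3438×1.9808 + 0.2188×1.8424 + 0.1875×1.9183 + 0.2500×1.8113 = 1.8964 bits


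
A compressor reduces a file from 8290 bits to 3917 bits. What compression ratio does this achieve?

Compression ratio = Original / Compressed
= 8290 / 3917 = 2.12:1


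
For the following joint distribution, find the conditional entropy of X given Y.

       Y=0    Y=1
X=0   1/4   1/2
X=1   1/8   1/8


H(X|Y) = Σ_y p(y) H(X|Y=y)
  p(Y=0) = 3/8, H(X|Y=0) = 0.9183
  p(Y=1) = 5/8, H(X|Y=1) = 0.7219
H(X|Y) = 0.3750×0.9183 + 0.6250×0.7219 = 0.7956 bits


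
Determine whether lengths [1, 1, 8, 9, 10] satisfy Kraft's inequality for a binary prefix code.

Kraft inequality: Σ 2^(-l_i) ≤ 1 for prefix-free code
Calculating: 2^(-1) + 2^(-1) + 2^(-8) + 2^(-9) + 2^(-10)
= 0.5 + 0.5 + 0.00390625 + 0.001953125 + 0.0009765625
= 1.0068
Since 1.0068 > 1, prefix-free code does not exist


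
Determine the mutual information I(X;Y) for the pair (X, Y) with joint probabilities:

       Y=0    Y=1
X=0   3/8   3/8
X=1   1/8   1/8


H(X) = 0.8113, H(Y) = 1.0000, H(X,Y) = 1.8113
I(X;Y) = H(X) + H(Y) - H(X,Y) = 0.0000 bits


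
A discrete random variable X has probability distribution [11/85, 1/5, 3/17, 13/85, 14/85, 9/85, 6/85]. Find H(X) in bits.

H(X) = -Σ p(x) log₂ p(x)
  -11/85 × log₂(11/85) = 0.3818
  -1/5 × log₂(1/5) = 0.4644
  -3/17 × log₂(3/17) = 0.4416
  -13/85 × log₂(13/85) = 0.4143
  -14/85 × log₂(14/85) = 0.4286
  -9/85 × log₂(9/85) = 0.3430
  -6/85 × log₂(6/85) = 0.2700
H(X) = 2.7436 bits


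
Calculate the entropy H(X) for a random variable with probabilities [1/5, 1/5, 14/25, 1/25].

H(X) = -Σ p(x) log₂ p(x)
  -1/5 × log₂(1/5) = 0.4644
  -1/5 × log₂(1/5) = 0.4644
  -14/25 × log₂(14/25) = 0.4684
  -1/25 × log₂(1/25) = 0.1858
H(X) = 1.5830 bits


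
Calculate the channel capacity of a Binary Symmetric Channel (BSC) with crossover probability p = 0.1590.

For BSC with error probability p:
C = 1 - H(p) where H(p) is binary entropy
H(0.1590) = -0.1590 × log₂(0.1590) - 0.8410 × log₂(0.8410)
H(p) = 0.6319
C = 1 - 0.6319 = 0.3681 bits/use


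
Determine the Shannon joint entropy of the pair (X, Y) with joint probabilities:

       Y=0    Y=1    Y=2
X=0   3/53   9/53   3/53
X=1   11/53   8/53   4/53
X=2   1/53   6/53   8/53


H(X,Y) = -Σ p(x,y) log₂ p(x,y)
  p(0,0)=3/53: -0.0566 × log₂(0.0566) = 0.2345
  p(0,1)=9/53: -0.1698 × log₂(0.1698) = 0.4344
  p(0,2)=3/53: -0.0566 × log₂(0.0566) = 0.2345
  p(1,0)=11/53: -0.2075 × log₂(0.2075) = 0.4708
  p(1,1)=8/53: -0.1509 × log₂(0.1509) = 0.4118
  p(1,2)=4/53: -0.0755 × log₂(0.0755) = 0.2814
  p(2,0)=1/53: -0.0189 × log₂(0.0189) = 0.1081
  p(2,1)=6/53: -0.1132 × log₂(0.1132) = 0.3558
  p(2,2)=8/53: -0.1509 × log₂(0.1509) = 0.4118
H(X,Y) = 2.9430 bits


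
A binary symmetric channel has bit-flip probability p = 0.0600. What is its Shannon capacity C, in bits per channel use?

For BSC with error probability p:
C = 1 - H(p) where H(p) is binary entropy
H(0.0600) = -0.0600 × log₂(0.0600) - 0.9400 × log₂(0.9400)
H(p) = 0.3274
C = 1 - 0.3274 = 0.6726 bits/use


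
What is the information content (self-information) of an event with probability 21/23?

Information content I(x) = -log₂(p(x))
I = -log₂(21/23) = -log₂(0.9130)
I = 0.1312 bits


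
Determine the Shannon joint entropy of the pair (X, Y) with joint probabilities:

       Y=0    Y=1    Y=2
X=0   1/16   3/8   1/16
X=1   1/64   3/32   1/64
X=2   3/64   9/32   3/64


H(X,Y) = -Σ p(x,y) log₂ p(x,y)
  p(0,0)=1/16: -0.0625 × log₂(0.0625) = 0.2500
  p(0,1)=3/8: -0.3750 × log₂(0.3750) = 0.5306
  p(0,2)=1/16: -0.0625 × log₂(0.0625) = 0.2500
  p(1,0)=1/64: -0.0156 × log₂(0.0156) = 0.0938
  p(1,1)=3/32: -0.0938 × log₂(0.0938) = 0.3202
  p(1,2)=1/64: -0.0156 × log₂(0.0156) = 0.0938
  p(2,0)=3/64: -0.0469 × log₂(0.0469) = 0.2070
  p(2,1)=9/32: -0.2812 × log₂(0.2812) = 0.5147
  p(2,2)=3/64: -0.0469 × log₂(0.0469) = 0.2070
H(X,Y) = 2.4669 bits


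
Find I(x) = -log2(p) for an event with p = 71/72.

Information content I(x) = -log₂(p(x))
I = -log₂(71/72) = -log₂(0.9861)
I = 0.0202 bits


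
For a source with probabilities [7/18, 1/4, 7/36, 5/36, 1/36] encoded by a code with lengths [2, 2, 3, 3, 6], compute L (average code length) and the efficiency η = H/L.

Average length L = Σ p_i × l_i = 2.4444 bits
Entropy H = 2.0284 bits
Efficiency η = H/L × 100% = 82.98%


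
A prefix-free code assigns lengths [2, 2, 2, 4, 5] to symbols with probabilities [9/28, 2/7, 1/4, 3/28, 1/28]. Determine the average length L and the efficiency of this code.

Average length L = Σ p_i × l_i = 2.3214 bits
Entropy H = 2.0597 bits
Efficiency η = H/L × 100% = 88.72%


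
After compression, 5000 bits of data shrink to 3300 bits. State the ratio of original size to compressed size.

Compression ratio = Original / Compressed
= 5000 / 3300 = 1.52:1


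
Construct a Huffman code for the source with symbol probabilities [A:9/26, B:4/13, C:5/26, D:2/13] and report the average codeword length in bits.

Huffman tree construction:
Combine smallest probabilities repeatedly
Resulting codes:
  A: 11 (length 2)
  B: 10 (length 2)
  C: 01 (length 2)
  D: 00 (length 2)
Average length = Σ p(s) × length(s) = 2.0000 bits


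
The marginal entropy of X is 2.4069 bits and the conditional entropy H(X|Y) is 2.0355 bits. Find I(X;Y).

I(X;Y) = H(X) - H(X|Y)
I(X;Y) = 2.4069 - 2.0355 = 0.3714 bits


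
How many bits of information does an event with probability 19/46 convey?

Information content I(x) = -log₂(p(x))
I = -log₂(19/46) = -log₂(0.4130)
I = 1.2756 bits


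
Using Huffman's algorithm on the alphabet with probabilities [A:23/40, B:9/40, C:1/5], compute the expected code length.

Huffman tree construction:
Combine smallest probabilities repeatedly
Resulting codes:
  A: 1 (length 1)
  B: 01 (length 2)
  C: 00 (length 2)
Average length = Σ p(s) × length(s) = 1.4250 bits


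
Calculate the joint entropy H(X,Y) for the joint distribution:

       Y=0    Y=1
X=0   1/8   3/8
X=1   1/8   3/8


H(X,Y) = -Σ p(x,y) log₂ p(x,y)
  p(0,0)=1/8: -0.1250 × log₂(0.1250) = 0.3750
  p(0,1)=3/8: -0.3750 × log₂(0.3750) = 0.5306
  p(1,0)=1/8: -0.1250 × log₂(0.1250) = 0.3750
  p(1,1)=3/8: -0.3750 × log₂(0.3750) = 0.5306
H(X,Y) = 1.8113 bits


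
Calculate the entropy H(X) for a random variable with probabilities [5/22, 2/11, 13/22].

H(X) = -Σ p(x) log₂ p(x)
  -5/22 × log₂(5/22) = 0.4858
  -2/11 × log₂(2/11) = 0.4472
  -13/22 × log₂(13/22) = 0.4485
H(X) = 1.3815 bits


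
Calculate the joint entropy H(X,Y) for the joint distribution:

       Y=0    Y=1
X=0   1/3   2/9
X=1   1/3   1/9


H(X,Y) = -Σ p(x,y) log₂ p(x,y)
  p(0,0)=1/3: -0.3333 × log₂(0.3333) = 0.5283
  p(0,1)=2/9: -0.2222 × log₂(0.2222) = 0.4822
  p(1,0)=1/3: -0.3333 × log₂(0.3333) = 0.5283
  p(1,1)=1/9: -0.1111 × log₂(0.1111) = 0.3522
H(X,Y) = 1.8911 bits


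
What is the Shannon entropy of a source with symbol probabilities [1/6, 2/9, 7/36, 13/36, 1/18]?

H(X) = -Σ p(x) log₂ p(x)
  -1/6 × log₂(1/6) = 0.4308
  -2/9 × log₂(2/9) = 0.4822
  -7/36 × log₂(7/36) = 0.4594
  -13/36 × log₂(13/36) = 0.5306
  -1/18 × log₂(1/18) = 0.2317
H(X) = 2.1347 bits


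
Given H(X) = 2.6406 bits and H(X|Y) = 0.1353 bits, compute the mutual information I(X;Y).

I(X;Y) = H(X) - H(X|Y)
I(X;Y) = 2.6406 - 0.1353 = 2.5053 bits


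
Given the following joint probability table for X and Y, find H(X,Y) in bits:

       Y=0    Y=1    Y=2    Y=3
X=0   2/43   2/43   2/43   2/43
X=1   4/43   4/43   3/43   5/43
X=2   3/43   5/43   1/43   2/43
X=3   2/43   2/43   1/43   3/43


H(X,Y) = -Σ p(x,y) log₂ p(x,y)
  p(0,0)=2/43: -0.0465 × log₂(0.0465) = 0.2059
  p(0,1)=2/43: -0.0465 × log₂(0.0465) = 0.2059
  p(0,2)=2/43: -0.0465 × log₂(0.0465) = 0.2059
  p(0,3)=2/43: -0.0465 × log₂(0.0465) = 0.2059
  p(1,0)=4/43: -0.0930 × log₂(0.0930) = 0.3187
  p(1,1)=4/43: -0.0930 × log₂(0.0930) = 0.3187
  p(1,2)=3/43: -0.0698 × log₂(0.0698) = 0.2680
  p(1,3)=5/43: -0.1163 × log₂(0.1163) = 0.3610
  p(2,0)=3/43: -0.0698 × log₂(0.0698) = 0.2680
  p(2,1)=5/43: -0.1163 × log₂(0.1163) = 0.3610
  p(2,2)=1/43: -0.0233 × log₂(0.0233) = 0.1262
  p(2,3)=2/43: -0.0465 × log₂(0.0465) = 0.2059
  p(3,0)=2/43: -0.0465 × log₂(0.0465) = 0.2059
  p(3,1)=2/43: -0.0465 × log₂(0.0465) = 0.2059
  p(3,2)=1/43: -0.0233 × log₂(0.0233) = 0.1262
  p(3,3)=3/43: -0.0698 × log₂(0.0698) = 0.2680
H(X,Y) = 3.8569 bits


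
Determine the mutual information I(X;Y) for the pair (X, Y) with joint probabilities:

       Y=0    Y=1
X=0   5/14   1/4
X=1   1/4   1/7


H(X) = 0.9666, H(Y) = 0.9666, H(X,Y) = 1.9316
I(X;Y) = H(X) + H(Y) - H(X,Y) = 0.0017 bits


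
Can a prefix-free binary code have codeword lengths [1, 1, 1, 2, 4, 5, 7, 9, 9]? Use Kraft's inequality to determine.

Kraft inequality: Σ 2^(-l_i) ≤ 1 for prefix-free code
Calculating: 2^(-1) + 2^(-1) + 2^(-1) + 2^(-2) + 2^(-4) + 2^(-5) + 2^(-7) + 2^(-9) + 2^(-9)
= 0.5 + 0.5 + 0.5 + 0.25 + 0.0625 + 0.03125 + 0.0078125 + 0.001953125 + 0.001953125
= 1.8555
Since 1.8555 > 1, prefix-free code does not exist


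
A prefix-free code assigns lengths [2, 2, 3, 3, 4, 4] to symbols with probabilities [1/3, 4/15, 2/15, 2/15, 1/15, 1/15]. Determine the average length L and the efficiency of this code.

Average length L = Σ p_i × l_i = 2.5333 bits
Entropy H = 2.3329 bits
Efficiency η = H/L × 100% = 92.09%


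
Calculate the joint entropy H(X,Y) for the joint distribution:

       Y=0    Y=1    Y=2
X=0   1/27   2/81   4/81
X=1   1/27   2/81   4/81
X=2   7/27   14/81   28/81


H(X,Y) = -Σ p(x,y) log₂ p(x,y)
  p(0,0)=1/27: -0.0370 × log₂(0.0370) = 0.1761
  p(0,1)=2/81: -0.0247 × log₂(0.0247) = 0.1318
  p(0,2)=4/81: -0.0494 × log₂(0.0494) = 0.2143
  p(1,0)=1/27: -0.0370 × log₂(0.0370) = 0.1761
  p(1,1)=2/81: -0.0247 × log₂(0.0247) = 0.1318
  p(1,2)=4/81: -0.0494 × log₂(0.0494) = 0.2143
  p(2,0)=7/27: -0.2593 × log₂(0.2593) = 0.5049
  p(2,1)=14/81: -0.1728 × log₂(0.1728) = 0.4377
  p(2,2)=28/81: -0.3457 × log₂(0.3457) = 0.5298
H(X,Y) = 2.5169 bits


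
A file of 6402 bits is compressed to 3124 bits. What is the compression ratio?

Compression ratio = Original / Compressed
= 6402 / 3124 = 2.05:1


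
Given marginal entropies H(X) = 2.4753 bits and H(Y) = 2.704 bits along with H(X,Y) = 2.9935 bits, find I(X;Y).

I(X;Y) = H(X) + H(Y) - H(X,Y)
I(X;Y) = 2.4753 + 2.704 - 2.9935 = 2.1858 bits


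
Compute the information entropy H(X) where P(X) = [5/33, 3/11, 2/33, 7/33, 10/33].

H(X) = -Σ p(x) log₂ p(x)
  -5/33 × log₂(5/33) = 0.4125
  -3/11 × log₂(3/11) = 0.5112
  -2/33 × log₂(2/33) = 0.2451
  -7/33 × log₂(7/33) = 0.4745
  -10/33 × log₂(10/33) = 0.5220
H(X) = 2.1653 bits


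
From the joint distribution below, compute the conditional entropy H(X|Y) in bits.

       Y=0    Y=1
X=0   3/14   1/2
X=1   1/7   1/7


H(X|Y) = Σ_y p(y) H(X|Y=y)
  p(Y=0) = 5/14, H(X|Y=0) = 0.9710
  p(Y=1) = 9/14, H(X|Y=1) = 0.7642
H(X|Y) = 0.3571×0.9710 + 0.6429×0.7642 = 0.8380 bits


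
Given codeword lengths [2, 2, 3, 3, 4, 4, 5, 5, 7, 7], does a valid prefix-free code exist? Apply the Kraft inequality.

Kraft inequality: Σ 2^(-l_i) ≤ 1 for prefix-free code
Calculating: 2^(-2) + 2^(-2) + 2^(-3) + 2^(-3) + 2^(-4) + 2^(-4) + 2^(-5) + 2^(-5) + 2^(-7) + 2^(-7)
= 0.25 + 0.25 + 0.125 + 0.125 + 0.0625 + 0.0625 + 0.03125 + 0.03125 + 0.0078125 + 0.0078125
= 0.9531
Since 0.9531 ≤ 1, prefix-free code exists


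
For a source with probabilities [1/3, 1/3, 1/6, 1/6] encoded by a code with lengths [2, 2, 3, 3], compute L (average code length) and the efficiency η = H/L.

Average length L = Σ p_i × l_i = 2.3333 bits
Entropy H = 1.9183 bits
Efficiency η = H/L × 100% = 82.21%


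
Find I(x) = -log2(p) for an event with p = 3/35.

Information content I(x) = -log₂(p(x))
I = -log₂(3/35) = -log₂(0.0857)
I = 3.5443 bits


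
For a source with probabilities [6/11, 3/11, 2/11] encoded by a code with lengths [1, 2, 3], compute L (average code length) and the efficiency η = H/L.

Average length L = Σ p_i × l_i = 1.6364 bits
Entropy H = 1.4354 bits
Efficiency η = H/L × 100% = 87.72%


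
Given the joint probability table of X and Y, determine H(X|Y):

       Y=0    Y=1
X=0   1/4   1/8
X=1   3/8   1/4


H(X|Y) = Σ_y p(y) H(X|Y=y)
  p(Y=0) = 5/8, H(X|Y=0) = 0.9710
  p(Y=1) = 3/8, H(X|Y=1) = 0.9183
H(X|Y) = 0.6250×0.9710 + 0.3750×0.9183 = 0.9512 bits


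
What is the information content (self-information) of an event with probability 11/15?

Information content I(x) = -log₂(p(x))
I = -log₂(11/15) = -log₂(0.7333)
I = 0.4475 bits


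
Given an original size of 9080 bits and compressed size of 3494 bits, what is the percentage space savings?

Space savings = (1 - Compressed/Original) × 100%
= (1 - 3494/9080) × 100%
= 61.52%


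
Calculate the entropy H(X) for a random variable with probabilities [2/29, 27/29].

H(X) = -Σ p(x) log₂ p(x)
  -2/29 × log₂(2/29) = 0.2661
  -27/29 × log₂(27/29) = 0.0960
H(X) = 0.3621 bits


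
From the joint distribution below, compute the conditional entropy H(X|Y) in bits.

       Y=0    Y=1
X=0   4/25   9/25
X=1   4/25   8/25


H(X|Y) = Σ_y p(y) H(X|Y=y)
  p(Y=0) = 8/25, H(X|Y=0) = 1.0000
  p(Y=1) = 17/25, H(X|Y=1) = 0.9975
H(X|Y) = 0.3200×1.0000 + 0.6800×0.9975 = 0.9983 bits


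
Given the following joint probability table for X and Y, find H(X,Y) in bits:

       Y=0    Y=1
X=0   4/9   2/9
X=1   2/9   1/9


H(X,Y) = -Σ p(x,y) log₂ p(x,y)
  p(0,0)=4/9: -0.4444 × log₂(0.4444) = 0.5200
  p(0,1)=2/9: -0.2222 × log₂(0.2222) = 0.4822
  p(1,0)=2/9: -0.2222 × log₂(0.2222) = 0.4822
  p(1,1)=1/9: -0.1111 × log₂(0.1111) = 0.3522
H(X,Y) = 1.8366 bits


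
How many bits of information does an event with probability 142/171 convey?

Information content I(x) = -log₂(p(x))
I = -log₂(142/171) = -log₂(0.8304)
I = 0.2681 bits


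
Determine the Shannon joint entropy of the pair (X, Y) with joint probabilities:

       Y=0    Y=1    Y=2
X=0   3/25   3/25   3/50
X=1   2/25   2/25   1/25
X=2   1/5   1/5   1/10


H(X,Y) = -Σ p(x,y) log₂ p(x,y)
  p(0,0)=3/25: -0.1200 × log₂(0.1200) = 0.3671
  p(0,1)=3/25: -0.1200 × log₂(0.1200) = 0.3671
  p(0,2)=3/50: -0.0600 × log₂(0.0600) = 0.2435
  p(1,0)=2/25: -0.0800 × log₂(0.0800) = 0.2915
  p(1,1)=2/25: -0.0800 × log₂(0.0800) = 0.2915
  p(1,2)=1/25: -0.0400 × log₂(0.0400) = 0.1858
  p(2,0)=1/5: -0.2000 × log₂(0.2000) = 0.4644
  p(2,1)=1/5: -0.2000 × log₂(0.2000) = 0.4644
  p(2,2)=1/10: -0.1000 × log₂(0.1000) = 0.3322
H(X,Y) = 3.0074 bits


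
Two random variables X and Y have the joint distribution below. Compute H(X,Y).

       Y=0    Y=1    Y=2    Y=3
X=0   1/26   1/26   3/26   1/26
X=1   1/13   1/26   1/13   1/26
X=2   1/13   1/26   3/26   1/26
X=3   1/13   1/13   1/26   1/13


H(X,Y) = -Σ p(x,y) log₂ p(x,y)
  p(0,0)=1/26: -0.0385 × log₂(0.0385) = 0.1808
  p(0,1)=1/26: -0.0385 × log₂(0.0385) = 0.1808
  p(0,2)=3/26: -0.1154 × log₂(0.1154) = 0.3595
  p(0,3)=1/26: -0.0385 × log₂(0.0385) = 0.1808
  p(1,0)=1/13: -0.0769 × log₂(0.0769) = 0.2846
  p(1,1)=1/26: -0.0385 × log₂(0.0385) = 0.1808
  p(1,2)=1/13: -0.0769 × log₂(0.0769) = 0.2846
  p(1,3)=1/26: -0.0385 × log₂(0.0385) = 0.1808
  p(2,0)=1/13: -0.0769 × log₂(0.0769) = 0.2846
  p(2,1)=1/26: -0.0385 × log₂(0.0385) = 0.1808
  p(2,2)=3/26: -0.1154 × log₂(0.1154) = 0.3595
  p(2,3)=1/26: -0.0385 × log₂(0.0385) = 0.1808
  p(3,0)=1/13: -0.0769 × log₂(0.0769) = 0.2846
  p(3,1)=1/13: -0.0769 × log₂(0.0769) = 0.2846
  p(3,2)=1/26: -0.0385 × log₂(0.0385) = 0.1808
  p(3,3)=1/13: -0.0769 × log₂(0.0769) = 0.2846
H(X,Y) = 3.8731 bits


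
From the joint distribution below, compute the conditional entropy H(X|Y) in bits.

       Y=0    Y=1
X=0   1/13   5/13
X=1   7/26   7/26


H(X|Y) = Σ_y p(y) H(X|Y=y)
  p(Y=0) = 9/26, H(X|Y=0) = 0.7642
  p(Y=1) = 17/26, H(X|Y=1) = 0.9774
H(X|Y) = 0.3462×0.7642 + 0.6538×0.9774 = 0.9036 bits


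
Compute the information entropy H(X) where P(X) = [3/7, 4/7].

H(X) = -Σ p(x) log₂ p(x)
  -3/7 × log₂(3/7) = 0.5239
  -4/7 × log₂(4/7) = 0.4613
H(X) = 0.9852 bits


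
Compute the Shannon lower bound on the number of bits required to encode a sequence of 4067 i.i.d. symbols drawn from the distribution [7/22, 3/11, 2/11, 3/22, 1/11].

Entropy H = 2.1905 bits/symbol
Minimum bits = H × n = 2.1905 × 4067
= 8908.83 bits


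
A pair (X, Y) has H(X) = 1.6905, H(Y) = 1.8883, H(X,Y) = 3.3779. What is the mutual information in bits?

I(X;Y) = H(X) + H(Y) - H(X,Y)
I(X;Y) = 1.6905 + 1.8883 - 3.3779 = 0.2009 bits


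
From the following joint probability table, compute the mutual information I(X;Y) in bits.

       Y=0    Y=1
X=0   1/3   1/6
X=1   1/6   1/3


H(X) = 1.0000, H(Y) = 1.0000, H(X,Y) = 1.9183
I(X;Y) = H(X) + H(Y) - H(X,Y) = 0.0817 bits


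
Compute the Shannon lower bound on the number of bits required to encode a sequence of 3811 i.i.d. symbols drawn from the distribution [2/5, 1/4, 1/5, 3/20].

Entropy H = 1.9037 bits/symbol
Minimum bits = H × n = 1.9037 × 3811
= 7255.01 bits


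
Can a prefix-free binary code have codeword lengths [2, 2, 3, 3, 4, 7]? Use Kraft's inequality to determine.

Kraft inequality: Σ 2^(-l_i) ≤ 1 for prefix-free code
Calculating: 2^(-2) + 2^(-2) + 2^(-3) + 2^(-3) + 2^(-4) + 2^(-7)
= 0.25 + 0.25 + 0.125 + 0.125 + 0.0625 + 0.0078125
= 0.8203
Since 0.8203 ≤ 1, prefix-free code exists


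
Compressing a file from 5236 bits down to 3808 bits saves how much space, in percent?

Space savings = (1 - Compressed/Original) × 100%
= (1 - 3808/5236) × 100%
= 27.27%


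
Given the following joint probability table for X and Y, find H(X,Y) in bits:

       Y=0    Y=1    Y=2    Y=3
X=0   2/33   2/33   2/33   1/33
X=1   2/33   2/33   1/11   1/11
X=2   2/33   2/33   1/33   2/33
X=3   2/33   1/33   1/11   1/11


H(X,Y) = -Σ p(x,y) log₂ p(x,y)
  p(0,0)=2/33: -0.0606 × log₂(0.0606) = 0.2451
  p(0,1)=2/33: -0.0606 × log₂(0.0606) = 0.2451
  p(0,2)=2/33: -0.0606 × log₂(0.0606) = 0.2451
  p(0,3)=1/33: -0.0303 × log₂(0.0303) = 0.1529
  p(1,0)=2/33: -0.0606 × log₂(0.0606) = 0.2451
  p(1,1)=2/33: -0.0606 × log₂(0.0606) = 0.2451
  p(1,2)=1/11: -0.0909 × log₂(0.0909) = 0.3145
  p(1,3)=1/11: -0.0909 × log₂(0.0909) = 0.3145
  p(2,0)=2/33: -0.0606 × log₂(0.0606) = 0.2451
  p(2,1)=2/33: -0.0606 × log₂(0.0606) = 0.2451
  p(2,2)=1/33: -0.0303 × log₂(0.0303) = 0.1529
  p(2,3)=2/33: -0.0606 × log₂(0.0606) = 0.2451
  p(3,0)=2/33: -0.0606 × log₂(0.0606) = 0.2451
  p(3,1)=1/33: -0.0303 × log₂(0.0303) = 0.1529
  p(3,2)=1/11: -0.0909 × log₂(0.0909) = 0.3145
  p(3,3)=1/11: -0.0909 × log₂(0.0909) = 0.3145
H(X,Y) = 3.9226 bits


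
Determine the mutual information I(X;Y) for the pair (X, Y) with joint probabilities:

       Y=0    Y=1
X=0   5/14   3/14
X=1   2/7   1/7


H(X) = 0.9852, H(Y) = 0.9403, H(X,Y) = 1.9242
I(X;Y) = H(X) + H(Y) - H(X,Y) = 0.0013 bits


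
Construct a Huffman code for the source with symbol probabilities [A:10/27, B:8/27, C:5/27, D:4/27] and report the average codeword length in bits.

Huffman tree construction:
Combine smallest probabilities repeatedly
Resulting codes:
  A: 0 (length 1)
  B: 10 (length 2)
  C: 111 (length 3)
  D: 110 (length 3)
Average length = Σ p(s) × length(s) = 1.9630 bits


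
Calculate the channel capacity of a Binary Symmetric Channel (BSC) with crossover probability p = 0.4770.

For BSC with error probability p:
C = 1 - H(p) where H(p) is binary entropy
H(0.4770) = -0.4770 × log₂(0.4770) - 0.5230 × log₂(0.5230)
H(p) = 0.9985
C = 1 - 0.9985 = 0.0015 bits/use


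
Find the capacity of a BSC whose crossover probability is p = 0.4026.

For BSC with error probability p:
C = 1 - H(p) where H(p) is binary entropy
H(0.4026) = -0.4026 × log₂(0.4026) - 0.5974 × log₂(0.5974)
H(p) = 0.9725
C = 1 - 0.9725 = 0.0275 bits/use


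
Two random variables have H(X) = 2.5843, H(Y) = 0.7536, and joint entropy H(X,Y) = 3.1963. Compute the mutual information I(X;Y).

I(X;Y) = H(X) + H(Y) - H(X,Y)
I(X;Y) = 2.5843 + 0.7536 - 3.1963 = 0.1416 bits
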